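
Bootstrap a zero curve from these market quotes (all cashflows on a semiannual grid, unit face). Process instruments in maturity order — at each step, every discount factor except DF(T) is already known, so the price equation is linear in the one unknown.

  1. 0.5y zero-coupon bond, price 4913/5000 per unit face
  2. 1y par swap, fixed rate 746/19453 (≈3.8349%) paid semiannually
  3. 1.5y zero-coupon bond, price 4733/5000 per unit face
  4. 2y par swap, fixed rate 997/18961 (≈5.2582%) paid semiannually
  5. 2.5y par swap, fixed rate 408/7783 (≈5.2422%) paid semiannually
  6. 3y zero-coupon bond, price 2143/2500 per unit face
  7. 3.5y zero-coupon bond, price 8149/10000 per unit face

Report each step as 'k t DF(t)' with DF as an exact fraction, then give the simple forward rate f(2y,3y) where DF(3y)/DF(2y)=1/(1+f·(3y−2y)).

step 1 [0.5y] zero: DF = P = 4913/5000 ≈ 0.982600
step 2 [1y] swap r/2=373/19453: DF=(1 − 373/19453·(0.982600))/(1+373/19453) = 9627/10000 ≈ 0.962700
step 3 [1.5y] zero: DF = P = 4733/5000 ≈ 0.946600
step 4 [2y] swap r/2=997/37922: DF=(1 − 997/37922·(0.982600+0.962700+0.946600))/(1+997/37922) = 9003/10000 ≈ 0.900300
step 5 [2.5y] swap r/2=204/7783: DF=(1 − 204/7783·(0.982600+0.962700+0.946600+0.900300))/(1+204/7783) = 1097/1250 ≈ 0.877600
step 6 [3y] zero: DF = P = 2143/2500 ≈ 0.857200
step 7 [3.5y] zero: DF = P = 8149/10000 ≈ 0.814900

1 1/2 4913/5000
2 1 9627/10000
3 3/2 4733/5000
4 2 9003/10000
5 5/2 1097/1250
6 3 2143/2500
7 7/2 8149/10000
f(2y,3y) = ((9003/10000)/(2143/2500) − 1)/(1) = 431/8572 ≈ 5.0280%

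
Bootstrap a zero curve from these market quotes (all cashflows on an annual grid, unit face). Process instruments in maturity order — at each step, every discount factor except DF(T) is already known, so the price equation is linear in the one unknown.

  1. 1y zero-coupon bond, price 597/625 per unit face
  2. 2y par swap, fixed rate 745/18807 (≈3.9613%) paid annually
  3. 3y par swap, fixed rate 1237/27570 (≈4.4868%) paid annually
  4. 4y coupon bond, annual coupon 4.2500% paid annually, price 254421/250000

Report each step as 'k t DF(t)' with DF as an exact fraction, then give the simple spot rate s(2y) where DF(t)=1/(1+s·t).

1 1 597/625
2 2 1851/2000
3 3 8763/10000
4 4 4319/5000
s(2y) = (1/(1851/2000) − 1)/(2) = 149/3702 ≈ 4.0249%

step 1 [1y] zero: DF = P = 597/625 ≈ 0.955200
step 2 [2y] swap r/1=745/18807: DF=(1 − 745/18807·(0.955200))/(1+745/18807) = 1851/2000 ≈ 0.925500
step 3 [3y] swap r/1=1237/27570: DF=(1 − 1237/27570·(0.955200+0.925500))/(1+1237/27570) = 8763/10000 ≈ 0.876300
step 4 [4y] bond c/1=17/400: DF=(254421/250000 − 17/400·(0.955200+0.925500+0.876300))/(1+17/400) = 4319/5000 ≈ 0.863800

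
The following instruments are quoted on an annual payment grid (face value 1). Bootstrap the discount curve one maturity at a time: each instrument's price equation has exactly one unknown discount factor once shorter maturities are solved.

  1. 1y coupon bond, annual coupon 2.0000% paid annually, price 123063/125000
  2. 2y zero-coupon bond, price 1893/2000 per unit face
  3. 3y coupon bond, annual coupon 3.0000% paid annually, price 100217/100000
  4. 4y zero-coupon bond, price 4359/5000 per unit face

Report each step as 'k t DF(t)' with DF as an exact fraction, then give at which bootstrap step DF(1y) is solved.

step 1 [1y] bond c/1=1/50: DF=(123063/125000 − 1/50·(0))/(1+1/50) = 2413/2500 ≈ 0.965200
step 2 [2y] zero: DF = P = 1893/2000 ≈ 0.946500
step 3 [3y] bond c/1=3/100: DF=(100217/100000 − 3/100·(0.965200+0.946500))/(1+3/100) = 9173/10000 ≈ 0.917300
step 4 [4y] zero: DF = P = 4359/5000 ≈ 0.871800

1 1 2413/2500
2 2 1893/2000
3 3 9173/10000
4 4 4359/5000
DF(1y) is solved at step 1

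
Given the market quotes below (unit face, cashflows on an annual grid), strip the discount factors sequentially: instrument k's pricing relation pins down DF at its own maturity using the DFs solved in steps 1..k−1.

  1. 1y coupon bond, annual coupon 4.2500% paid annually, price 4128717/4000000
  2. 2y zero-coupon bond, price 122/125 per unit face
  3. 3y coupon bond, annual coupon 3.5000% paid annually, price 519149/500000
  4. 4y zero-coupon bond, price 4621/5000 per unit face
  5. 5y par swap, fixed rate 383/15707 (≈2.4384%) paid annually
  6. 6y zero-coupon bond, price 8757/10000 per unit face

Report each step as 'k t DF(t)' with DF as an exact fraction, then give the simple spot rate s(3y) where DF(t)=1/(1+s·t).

1 1 9901/10000
2 2 122/125
3 3 9367/10000
4 4 4621/5000
5 5 8851/10000
6 6 8757/10000
s(3y) = (1/(9367/10000) − 1)/(3) = 211/9367 ≈ 2.2526%

step 1 [1y] bond c/1=17/400: DF=(4128717/4000000 − 17/400·(0))/(1+17/400) = 9901/10000 ≈ 0.990100
step 2 [2y] zero: DF = P = 122/125 ≈ 0.976000
step 3 [3y] bond c/1=7/200: DF=(519149/500000 − 7/200·(0.990100+0.976000))/(1+7/200) = 9367/10000 ≈ 0.936700
step 4 [4y] zero: DF = P = 4621/5000 ≈ 0.924200
step 5 [5y] swap r/1=383/15707: DF=(1 − 383/15707·(0.990100+0.976000+0.936700+0.924200))/(1+383/15707) = 8851/10000 ≈ 0.885100
step 6 [6y] zero: DF = P = 8757/10000 ≈ 0.875700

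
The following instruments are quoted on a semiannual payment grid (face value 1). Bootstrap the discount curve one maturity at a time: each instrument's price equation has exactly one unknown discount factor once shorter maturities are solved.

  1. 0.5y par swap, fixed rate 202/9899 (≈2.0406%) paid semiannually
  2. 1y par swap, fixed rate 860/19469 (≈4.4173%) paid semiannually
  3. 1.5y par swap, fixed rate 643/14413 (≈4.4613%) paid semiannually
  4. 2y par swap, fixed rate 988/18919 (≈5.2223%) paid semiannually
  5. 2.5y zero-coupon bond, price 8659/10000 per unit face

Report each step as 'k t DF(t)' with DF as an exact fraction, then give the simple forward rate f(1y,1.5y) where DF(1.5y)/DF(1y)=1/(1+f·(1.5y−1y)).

1 1/2 9899/10000
2 1 957/1000
3 3/2 9357/10000
4 2 2253/2500
5 5/2 8659/10000
f(1y,1.5y) = ((957/1000)/(9357/10000) − 1)/(1/2) = 142/3119 ≈ 4.5527%

step 1 [0.5y] swap r/2=101/9899: DF=(1 − 101/9899·(0))/(1+101/9899) = 9899/10000 ≈ 0.989900
step 2 [1y] swap r/2=430/19469: DF=(1 − 430/19469·(0.989900))/(1+430/19469) = 957/1000 ≈ 0.957000
step 3 [1.5y] swap r/2=643/28826: DF=(1 − 643/28826·(0.989900+0.957000))/(1+643/28826) = 9357/10000 ≈ 0.935700
step 4 [2y] swap r/2=494/18919: DF=(1 − 494/18919·(0.989900+0.957000+0.935700))/(1+494/18919) = 2253/2500 ≈ 0.901200
step 5 [2.5y] zero: DF = P = 8659/10000 ≈ 0.865900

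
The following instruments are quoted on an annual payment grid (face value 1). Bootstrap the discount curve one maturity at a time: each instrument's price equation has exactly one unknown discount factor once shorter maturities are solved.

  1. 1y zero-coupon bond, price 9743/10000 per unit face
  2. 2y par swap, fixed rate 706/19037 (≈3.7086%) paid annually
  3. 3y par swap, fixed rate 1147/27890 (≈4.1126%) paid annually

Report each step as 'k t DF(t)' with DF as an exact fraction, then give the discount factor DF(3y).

step 1 [1y] zero: DF = P = 9743/10000 ≈ 0.974300
step 2 [2y] swap r/1=706/19037: DF=(1 − 706/19037·(0.974300))/(1+706/19037) = 4647/5000 ≈ 0.929400
step 3 [3y] swap r/1=1147/27890: DF=(1 − 1147/27890·(0.974300+0.929400))/(1+1147/27890) = 8853/10000 ≈ 0.885300

1 1 9743/10000
2 2 4647/5000
3 3 8853/10000
DF(3y) = 8853/10000 ≈ 0.885300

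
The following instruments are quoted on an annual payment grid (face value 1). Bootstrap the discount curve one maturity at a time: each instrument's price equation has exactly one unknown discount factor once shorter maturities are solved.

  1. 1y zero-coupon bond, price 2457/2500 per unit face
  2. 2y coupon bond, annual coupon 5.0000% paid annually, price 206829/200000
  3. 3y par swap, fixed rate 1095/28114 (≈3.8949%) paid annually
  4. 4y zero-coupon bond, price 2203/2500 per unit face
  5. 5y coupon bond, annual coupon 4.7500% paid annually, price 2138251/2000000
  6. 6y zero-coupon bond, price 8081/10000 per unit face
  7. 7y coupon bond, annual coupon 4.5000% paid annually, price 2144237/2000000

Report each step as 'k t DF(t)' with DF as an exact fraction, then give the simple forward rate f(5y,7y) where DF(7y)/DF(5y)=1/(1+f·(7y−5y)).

step 1 [1y] zero: DF = P = 2457/2500 ≈ 0.982800
step 2 [2y] bond c/1=1/20: DF=(206829/200000 − 1/20·(0.982800))/(1+1/20) = 9381/10000 ≈ 0.938100
step 3 [3y] swap r/1=1095/28114: DF=(1 − 1095/28114·(0.982800+0.938100))/(1+1095/28114) = 1781/2000 ≈ 0.890500
step 4 [4y] zero: DF = P = 2203/2500 ≈ 0.881200
step 5 [5y] bond c/1=19/400: DF=(2138251/2000000 − 19/400·(0.982800+0.938100+0.890500+0.881200))/(1+19/400) = 2133/2500 ≈ 0.853200
step 6 [6y] zero: DF = P = 8081/10000 ≈ 0.808100
step 7 [7y] bond c/1=9/200: DF=(2144237/2000000 − 9/200·(0.982800+0.938100+0.890500+0.881200+0.853200+0.808100))/(1+9/200) = 3977/5000 ≈ 0.795400

1 1 2457/2500
2 2 9381/10000
3 3 1781/2000
4 4 2203/2500
5 5 2133/2500
6 6 8081/10000
7 7 3977/5000
f(5y,7y) = ((2133/2500)/(3977/5000) − 1)/(2) = 289/7954 ≈ 3.6334%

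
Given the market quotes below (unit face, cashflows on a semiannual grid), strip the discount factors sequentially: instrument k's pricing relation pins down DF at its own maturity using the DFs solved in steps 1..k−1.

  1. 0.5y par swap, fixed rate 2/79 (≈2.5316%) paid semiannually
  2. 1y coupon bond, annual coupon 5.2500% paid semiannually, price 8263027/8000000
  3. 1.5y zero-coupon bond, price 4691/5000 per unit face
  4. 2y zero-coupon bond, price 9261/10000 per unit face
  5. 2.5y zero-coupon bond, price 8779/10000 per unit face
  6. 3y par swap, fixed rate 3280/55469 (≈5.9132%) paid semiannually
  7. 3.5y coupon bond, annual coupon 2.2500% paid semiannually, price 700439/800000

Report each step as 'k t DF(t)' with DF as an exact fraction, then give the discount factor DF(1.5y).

1 1/2 79/80
2 1 2453/2500
3 3/2 4691/5000
4 2 9261/10000
5 5/2 8779/10000
6 3 209/250
7 7/2 8041/10000
DF(1.5y) = 4691/5000 ≈ 0.938200

step 1 [0.5y] swap r/2=1/79: DF=(1 − 1/79·(0))/(1+1/79) = 79/80 ≈ 0.987500
step 2 [1y] bond c/2=21/800: DF=(8263027/8000000 − 21/800·(0.987500))/(1+21/800) = 2453/2500 ≈ 0.981200
step 3 [1.5y] zero: DF = P = 4691/5000 ≈ 0.938200
step 4 [2y] zero: DF = P = 9261/10000 ≈ 0.926100
step 5 [2.5y] zero: DF = P = 8779/10000 ≈ 0.877900
step 6 [3y] swap r/2=1640/55469: DF=(1 − 1640/55469·(0.987500+0.981200+0.938200+0.926100+0.877900))/(1+1640/55469) = 209/250 ≈ 0.836000
step 7 [3.5y] bond c/2=9/800: DF=(700439/800000 − 9/800·(0.987500+0.981200+0.938200+0.926100+0.877900+0.836000))/(1+9/800) = 8041/10000 ≈ 0.804100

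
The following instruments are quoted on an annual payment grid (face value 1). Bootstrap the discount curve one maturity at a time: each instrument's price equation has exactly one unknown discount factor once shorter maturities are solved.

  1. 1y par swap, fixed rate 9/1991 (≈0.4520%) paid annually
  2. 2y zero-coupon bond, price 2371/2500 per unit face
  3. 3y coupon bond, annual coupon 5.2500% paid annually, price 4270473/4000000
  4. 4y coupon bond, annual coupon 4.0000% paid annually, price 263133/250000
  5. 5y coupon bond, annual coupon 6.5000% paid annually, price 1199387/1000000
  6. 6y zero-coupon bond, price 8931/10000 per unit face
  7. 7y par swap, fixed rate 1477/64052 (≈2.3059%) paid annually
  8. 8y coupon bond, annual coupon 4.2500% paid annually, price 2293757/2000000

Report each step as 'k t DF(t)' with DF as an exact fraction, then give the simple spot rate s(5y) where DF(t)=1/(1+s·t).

1 1 1991/2000
2 2 2371/2500
3 3 4587/5000
4 4 451/500
5 5 1793/2000
6 6 8931/10000
7 7 8523/10000
8 8 839/1000
s(5y) = (1/(1793/2000) − 1)/(5) = 207/8965 ≈ 2.3090%

step 1 [1y] swap r/1=9/1991: DF=(1 − 9/1991·(0))/(1+9/1991) = 1991/2000 ≈ 0.995500
step 2 [2y] zero: DF = P = 2371/2500 ≈ 0.948400
step 3 [3y] bond c/1=21/400: DF=(4270473/4000000 − 21/400·(0.995500+0.948400))/(1+21/400) = 4587/5000 ≈ 0.917400
step 4 [4y] bond c/1=1/25: DF=(263133/250000 − 1/25·(0.995500+0.948400+0.917400))/(1+1/25) = 451/500 ≈ 0.902000
step 5 [5y] bond c/1=13/200: DF=(1199387/1000000 − 13/200·(0.995500+0.948400+0.917400+0.902000))/(1+13/200) = 1793/2000 ≈ 0.896500
step 6 [6y] zero: DF = P = 8931/10000 ≈ 0.893100
step 7 [7y] swap r/1=1477/64052: DF=(1 − 1477/64052·(0.995500+0.948400+0.917400+0.902000+0.896500+0.893100))/(1+1477/64052) = 8523/10000 ≈ 0.852300
step 8 [8y] bond c/1=17/400: DF=(2293757/2000000 − 17/400·(0.995500+0.948400+0.917400+0.902000+0.896500+0.893100+0.852300))/(1+17/400) = 839/1000 ≈ 0.839000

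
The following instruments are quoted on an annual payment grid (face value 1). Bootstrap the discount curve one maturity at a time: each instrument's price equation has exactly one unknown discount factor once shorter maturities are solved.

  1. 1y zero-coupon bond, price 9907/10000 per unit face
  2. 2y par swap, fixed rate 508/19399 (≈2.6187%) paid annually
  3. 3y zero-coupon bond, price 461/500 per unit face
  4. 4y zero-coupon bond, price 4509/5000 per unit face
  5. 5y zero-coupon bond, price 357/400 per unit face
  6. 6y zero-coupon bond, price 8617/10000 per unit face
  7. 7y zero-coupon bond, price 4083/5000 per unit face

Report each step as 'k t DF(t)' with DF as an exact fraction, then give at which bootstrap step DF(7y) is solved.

1 1 9907/10000
2 2 2373/2500
3 3 461/500
4 4 4509/5000
5 5 357/400
6 6 8617/10000
7 7 4083/5000
DF(7y) is solved at step 7

step 1 [1y] zero: DF = P = 9907/10000 ≈ 0.990700
step 2 [2y] swap r/1=508/19399: DF=(1 − 508/19399·(0.990700))/(1+508/19399) = 2373/2500 ≈ 0.949200
step 3 [3y] zero: DF = P = 461/500 ≈ 0.922000
step 4 [4y] zero: DF = P = 4509/5000 ≈ 0.901800
step 5 [5y] zero: DF = P = 357/400 ≈ 0.892500
step 6 [6y] zero: DF = P = 8617/10000 ≈ 0.861700
step 7 [7y] zero: DF = P = 4083/5000 ≈ 0.816600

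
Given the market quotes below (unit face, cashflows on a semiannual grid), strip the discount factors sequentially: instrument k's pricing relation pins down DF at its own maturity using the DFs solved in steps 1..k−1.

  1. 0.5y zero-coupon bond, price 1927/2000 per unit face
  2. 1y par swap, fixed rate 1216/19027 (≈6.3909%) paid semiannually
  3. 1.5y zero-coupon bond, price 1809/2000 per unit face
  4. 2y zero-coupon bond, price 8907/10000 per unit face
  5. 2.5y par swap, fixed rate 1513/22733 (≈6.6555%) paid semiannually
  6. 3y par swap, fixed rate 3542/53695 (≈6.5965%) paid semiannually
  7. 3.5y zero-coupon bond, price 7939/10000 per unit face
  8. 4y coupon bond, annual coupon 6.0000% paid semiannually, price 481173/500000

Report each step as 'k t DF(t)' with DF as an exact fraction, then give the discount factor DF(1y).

1 1/2 1927/2000
2 1 587/625
3 3/2 1809/2000
4 2 8907/10000
5 5/2 8487/10000
6 3 8229/10000
7 7/2 7939/10000
8 4 1887/2500
DF(1y) = 587/625 ≈ 0.939200

step 1 [0.5y] zero: DF = P = 1927/2000 ≈ 0.963500
step 2 [1y] swap r/2=608/19027: DF=(1 − 608/19027·(0.963500))/(1+608/19027) = 587/625 ≈ 0.939200
step 3 [1.5y] zero: DF = P = 1809/2000 ≈ 0.904500
step 4 [2y] zero: DF = P = 8907/10000 ≈ 0.890700
step 5 [2.5y] swap r/2=1513/45466: DF=(1 − 1513/45466·(0.963500+0.939200+0.904500+0.890700))/(1+1513/45466) = 8487/10000 ≈ 0.848700
step 6 [3y] swap r/2=1771/53695: DF=(1 − 1771/53695·(0.963500+0.939200+0.904500+0.890700+0.848700))/(1+1771/53695) = 8229/10000 ≈ 0.822900
step 7 [3.5y] zero: DF = P = 7939/10000 ≈ 0.793900
step 8 [4y] bond c/2=3/100: DF=(481173/500000 − 3/100·(0.963500+0.939200+0.904500+0.890700+0.848700+0.822900+0.793900))/(1+3/100) = 1887/2500 ≈ 0.754800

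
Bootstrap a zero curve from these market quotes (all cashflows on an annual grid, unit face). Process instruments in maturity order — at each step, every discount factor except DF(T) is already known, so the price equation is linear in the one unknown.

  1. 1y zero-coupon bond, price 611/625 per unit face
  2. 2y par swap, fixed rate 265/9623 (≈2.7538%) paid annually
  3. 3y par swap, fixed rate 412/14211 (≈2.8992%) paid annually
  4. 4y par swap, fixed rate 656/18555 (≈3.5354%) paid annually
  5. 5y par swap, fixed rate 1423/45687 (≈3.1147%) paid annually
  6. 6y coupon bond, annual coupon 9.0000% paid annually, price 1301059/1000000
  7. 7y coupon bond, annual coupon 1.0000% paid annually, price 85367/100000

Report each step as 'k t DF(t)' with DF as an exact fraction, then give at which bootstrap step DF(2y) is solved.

step 1 [1y] zero: DF = P = 611/625 ≈ 0.977600
step 2 [2y] swap r/1=265/9623: DF=(1 − 265/9623·(0.977600))/(1+265/9623) = 947/1000 ≈ 0.947000
step 3 [3y] swap r/1=412/14211: DF=(1 − 412/14211·(0.977600+0.947000))/(1+412/14211) = 1147/1250 ≈ 0.917600
step 4 [4y] swap r/1=656/18555: DF=(1 − 656/18555·(0.977600+0.947000+0.917600))/(1+656/18555) = 543/625 ≈ 0.868800
step 5 [5y] swap r/1=1423/45687: DF=(1 − 1423/45687·(0.977600+0.947000+0.917600+0.868800))/(1+1423/45687) = 8577/10000 ≈ 0.857700
step 6 [6y] bond c/1=9/100: DF=(1301059/1000000 − 9/100·(0.977600+0.947000+0.917600+0.868800+0.857700))/(1+9/100) = 2041/2500 ≈ 0.816400
step 7 [7y] bond c/1=1/100: DF=(85367/100000 − 1/100·(0.977600+0.947000+0.917600+0.868800+0.857700+0.816400))/(1+1/100) = 7919/10000 ≈ 0.791900

1 1 611/625
2 2 947/1000
3 3 1147/1250
4 4 543/625
5 5 8577/10000
6 6 2041/2500
7 7 7919/10000
DF(2y) is solved at step 2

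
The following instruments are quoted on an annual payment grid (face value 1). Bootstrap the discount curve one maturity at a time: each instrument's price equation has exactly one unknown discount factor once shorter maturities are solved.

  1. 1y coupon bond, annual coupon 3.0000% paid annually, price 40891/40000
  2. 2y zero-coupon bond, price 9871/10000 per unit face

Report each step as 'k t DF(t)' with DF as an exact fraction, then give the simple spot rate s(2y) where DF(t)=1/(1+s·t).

step 1 [1y] bond c/1=3/100: DF=(40891/40000 − 3/100·(0))/(1+3/100) = 397/400 ≈ 0.992500
step 2 [2y] zero: DF = P = 9871/10000 ≈ 0.987100

1 1 397/400
2 2 9871/10000
s(2y) = (1/(9871/10000) − 1)/(2) = 129/19742 ≈ 0.6534%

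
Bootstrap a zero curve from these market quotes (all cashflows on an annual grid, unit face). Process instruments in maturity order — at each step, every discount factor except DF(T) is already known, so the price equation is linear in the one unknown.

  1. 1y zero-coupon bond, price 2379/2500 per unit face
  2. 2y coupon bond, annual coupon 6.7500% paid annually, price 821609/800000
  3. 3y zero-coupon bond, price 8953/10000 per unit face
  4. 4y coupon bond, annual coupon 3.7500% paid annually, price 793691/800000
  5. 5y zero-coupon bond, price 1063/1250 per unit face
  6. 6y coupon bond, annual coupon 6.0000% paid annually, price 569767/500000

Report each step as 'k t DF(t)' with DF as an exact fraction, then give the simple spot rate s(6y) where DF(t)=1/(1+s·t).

step 1 [1y] zero: DF = P = 2379/2500 ≈ 0.951600
step 2 [2y] bond c/1=27/400: DF=(821609/800000 − 27/400·(0.951600))/(1+27/400) = 9019/10000 ≈ 0.901900
step 3 [3y] zero: DF = P = 8953/10000 ≈ 0.895300
step 4 [4y] bond c/1=3/80: DF=(793691/800000 − 3/80·(0.951600+0.901900+0.895300))/(1+3/80) = 8569/10000 ≈ 0.856900
step 5 [5y] zero: DF = P = 1063/1250 ≈ 0.850400
step 6 [6y] bond c/1=3/50: DF=(569767/500000 − 3/50·(0.951600+0.901900+0.895300+0.856900+0.850400))/(1+3/50) = 2057/2500 ≈ 0.822800

1 1 2379/2500
2 2 9019/10000
3 3 8953/10000
4 4 8569/10000
5 5 1063/1250
6 6 2057/2500
s(6y) = (1/(2057/2500) − 1)/(6) = 443/12342 ≈ 3.5894%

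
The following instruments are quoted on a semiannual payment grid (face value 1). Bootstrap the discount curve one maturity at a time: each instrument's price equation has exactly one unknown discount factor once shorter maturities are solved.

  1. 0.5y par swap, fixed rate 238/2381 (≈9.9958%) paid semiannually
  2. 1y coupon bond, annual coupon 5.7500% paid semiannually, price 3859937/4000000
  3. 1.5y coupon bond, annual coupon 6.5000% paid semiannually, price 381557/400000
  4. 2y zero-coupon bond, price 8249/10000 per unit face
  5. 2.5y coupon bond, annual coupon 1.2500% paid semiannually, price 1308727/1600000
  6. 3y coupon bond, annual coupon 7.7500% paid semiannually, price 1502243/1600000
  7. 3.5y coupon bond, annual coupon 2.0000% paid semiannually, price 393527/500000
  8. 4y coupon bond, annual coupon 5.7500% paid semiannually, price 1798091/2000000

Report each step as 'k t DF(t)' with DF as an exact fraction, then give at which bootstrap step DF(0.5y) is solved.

step 1 [0.5y] swap r/2=119/2381: DF=(1 − 119/2381·(0))/(1+119/2381) = 2381/2500 ≈ 0.952400
step 2 [1y] bond c/2=23/800: DF=(3859937/4000000 − 23/800·(0.952400))/(1+23/800) = 4557/5000 ≈ 0.911400
step 3 [1.5y] bond c/2=13/400: DF=(381557/400000 − 13/400·(0.952400+0.911400))/(1+13/400) = 2163/2500 ≈ 0.865200
step 4 [2y] zero: DF = P = 8249/10000 ≈ 0.824900
step 5 [2.5y] bond c/2=1/160: DF=(1308727/1600000 − 1/160·(0.952400+0.911400+0.865200+0.824900))/(1+1/160) = 1977/2500 ≈ 0.790800
step 6 [3y] bond c/2=31/800: DF=(1502243/1600000 − 31/800·(0.952400+0.911400+0.865200+0.824900+0.790800))/(1+31/800) = 3709/5000 ≈ 0.741800
step 7 [3.5y] bond c/2=1/100: DF=(393527/500000 − 1/100·(0.952400+0.911400+0.865200+0.824900+0.790800+0.741800))/(1+1/100) = 7289/10000 ≈ 0.728900
step 8 [4y] bond c/2=23/800: DF=(1798091/2000000 − 23/800·(0.952400+0.911400+0.865200+0.824900+0.790800+0.741800+0.728900))/(1+23/800) = 3557/5000 ≈ 0.711400

1 1/2 2381/2500
2 1 4557/5000
3 3/2 2163/2500
4 2 8249/10000
5 5/2 1977/2500
6 3 3709/5000
7 7/2 7289/10000
8 4 3557/5000
DF(0.5y) is solved at step 1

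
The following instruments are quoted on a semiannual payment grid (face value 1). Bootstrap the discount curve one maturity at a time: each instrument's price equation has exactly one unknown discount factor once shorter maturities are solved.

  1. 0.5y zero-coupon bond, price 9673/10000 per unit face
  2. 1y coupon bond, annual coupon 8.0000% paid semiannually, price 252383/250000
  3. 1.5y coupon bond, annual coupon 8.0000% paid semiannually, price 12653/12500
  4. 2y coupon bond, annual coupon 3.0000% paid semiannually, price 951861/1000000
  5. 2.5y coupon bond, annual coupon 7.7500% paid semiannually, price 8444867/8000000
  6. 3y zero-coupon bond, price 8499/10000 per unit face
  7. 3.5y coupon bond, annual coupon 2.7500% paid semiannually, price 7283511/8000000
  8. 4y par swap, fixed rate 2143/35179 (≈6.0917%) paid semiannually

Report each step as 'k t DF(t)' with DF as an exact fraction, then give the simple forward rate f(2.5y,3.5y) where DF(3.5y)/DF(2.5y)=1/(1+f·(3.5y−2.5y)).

1 1/2 9673/10000
2 1 1867/2000
3 3/2 4501/5000
4 2 2241/2500
5 5/2 8783/10000
6 3 8499/10000
7 7/2 1649/2000
8 4 7857/10000
f(2.5y,3.5y) = ((8783/10000)/(1649/2000) − 1)/(1) = 538/8245 ≈ 6.5252%

step 1 [0.5y] zero: DF = P = 9673/10000 ≈ 0.967300
step 2 [1y] bond c/2=1/25: DF=(252383/250000 − 1/25·(0.967300))/(1+1/25) = 1867/2000 ≈ 0.933500
step 3 [1.5y] bond c/2=1/25: DF=(12653/12500 − 1/25·(0.967300+0.933500))/(1+1/25) = 4501/5000 ≈ 0.900200
step 4 [2y] bond c/2=3/200: DF=(951861/1000000 − 3/200·(0.967300+0.933500+0.900200))/(1+3/200) = 2241/2500 ≈ 0.896400
step 5 [2.5y] bond c/2=31/800: DF=(8444867/8000000 − 31/800·(0.967300+0.933500+0.900200+0.896400))/(1+31/800) = 8783/10000 ≈ 0.878300
step 6 [3y] zero: DF = P = 8499/10000 ≈ 0.849900
step 7 [3.5y] bond c/2=11/800: DF=(7283511/8000000 − 11/800·(0.967300+0.933500+0.900200+0.896400+0.878300+0.849900))/(1+11/800) = 1649/2000 ≈ 0.824500
step 8 [4y] swap r/2=2143/70358: DF=(1 − 2143/70358·(0.967300+0.933500+0.900200+0.896400+0.878300+0.849900+0.824500))/(1+2143/70358) = 7857/10000 ≈ 0.785700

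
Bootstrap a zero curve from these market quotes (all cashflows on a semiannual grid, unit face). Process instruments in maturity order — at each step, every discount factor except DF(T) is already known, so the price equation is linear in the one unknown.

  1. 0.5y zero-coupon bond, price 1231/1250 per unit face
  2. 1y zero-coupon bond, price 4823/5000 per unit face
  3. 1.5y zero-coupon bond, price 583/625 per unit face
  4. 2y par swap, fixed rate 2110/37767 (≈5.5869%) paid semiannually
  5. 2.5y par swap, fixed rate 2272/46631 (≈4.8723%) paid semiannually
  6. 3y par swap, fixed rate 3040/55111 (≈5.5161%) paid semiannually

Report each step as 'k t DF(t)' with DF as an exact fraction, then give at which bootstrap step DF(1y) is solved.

step 1 [0.5y] zero: DF = P = 1231/1250 ≈ 0.984800
step 2 [1y] zero: DF = P = 4823/5000 ≈ 0.964600
step 3 [1.5y] zero: DF = P = 583/625 ≈ 0.932800
step 4 [2y] swap r/2=1055/37767: DF=(1 − 1055/37767·(0.984800+0.964600+0.932800))/(1+1055/37767) = 1789/2000 ≈ 0.894500
step 5 [2.5y] swap r/2=1136/46631: DF=(1 − 1136/46631·(0.984800+0.964600+0.932800+0.894500))/(1+1136/46631) = 554/625 ≈ 0.886400
step 6 [3y] swap r/2=1520/55111: DF=(1 − 1520/55111·(0.984800+0.964600+0.932800+0.894500+0.886400))/(1+1520/55111) = 106/125 ≈ 0.848000

1 1/2 1231/1250
2 1 4823/5000
3 3/2 583/625
4 2 1789/2000
5 5/2 554/625
6 3 106/125
DF(1y) is solved at step 2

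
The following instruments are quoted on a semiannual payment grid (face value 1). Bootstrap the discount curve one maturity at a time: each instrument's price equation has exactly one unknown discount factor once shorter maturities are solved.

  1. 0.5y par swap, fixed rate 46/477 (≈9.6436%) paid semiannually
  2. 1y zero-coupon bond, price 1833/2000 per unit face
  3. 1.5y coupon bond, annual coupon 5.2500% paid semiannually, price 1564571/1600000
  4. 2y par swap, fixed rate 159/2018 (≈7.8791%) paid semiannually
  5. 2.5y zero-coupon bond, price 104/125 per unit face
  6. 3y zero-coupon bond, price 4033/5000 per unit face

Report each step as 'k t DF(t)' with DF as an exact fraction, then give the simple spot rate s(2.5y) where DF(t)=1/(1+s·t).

step 1 [0.5y] swap r/2=23/477: DF=(1 − 23/477·(0))/(1+23/477) = 477/500 ≈ 0.954000
step 2 [1y] zero: DF = P = 1833/2000 ≈ 0.916500
step 3 [1.5y] bond c/2=21/800: DF=(1564571/1600000 − 21/800·(0.954000+0.916500))/(1+21/800) = 181/200 ≈ 0.905000
step 4 [2y] swap r/2=159/4036: DF=(1 − 159/4036·(0.954000+0.916500+0.905000))/(1+159/4036) = 8569/10000 ≈ 0.856900
step 5 [2.5y] zero: DF = P = 104/125 ≈ 0.832000
step 6 [3y] zero: DF = P = 4033/5000 ≈ 0.806600

1 1/2 477/500
2 1 1833/2000
3 3/2 181/200
4 2 8569/10000
5 5/2 104/125
6 3 4033/5000
s(2.5y) = (1/(104/125) − 1)/(5/2) = 21/260 ≈ 8.0769%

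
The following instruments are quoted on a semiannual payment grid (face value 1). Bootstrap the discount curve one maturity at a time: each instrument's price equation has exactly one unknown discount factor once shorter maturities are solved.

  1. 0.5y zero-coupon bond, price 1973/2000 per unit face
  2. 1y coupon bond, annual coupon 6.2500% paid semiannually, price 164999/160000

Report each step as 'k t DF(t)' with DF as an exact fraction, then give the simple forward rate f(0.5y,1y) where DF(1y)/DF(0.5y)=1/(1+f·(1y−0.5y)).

1 1/2 1973/2000
2 1 9701/10000
f(0.5y,1y) = ((1973/2000)/(9701/10000) − 1)/(1/2) = 328/9701 ≈ 3.3811%

step 1 [0.5y] zero: DF = P = 1973/2000 ≈ 0.986500
step 2 [1y] bond c/2=1/32: DF=(164999/160000 − 1/32·(0.986500))/(1+1/32) = 9701/10000 ≈ 0.970100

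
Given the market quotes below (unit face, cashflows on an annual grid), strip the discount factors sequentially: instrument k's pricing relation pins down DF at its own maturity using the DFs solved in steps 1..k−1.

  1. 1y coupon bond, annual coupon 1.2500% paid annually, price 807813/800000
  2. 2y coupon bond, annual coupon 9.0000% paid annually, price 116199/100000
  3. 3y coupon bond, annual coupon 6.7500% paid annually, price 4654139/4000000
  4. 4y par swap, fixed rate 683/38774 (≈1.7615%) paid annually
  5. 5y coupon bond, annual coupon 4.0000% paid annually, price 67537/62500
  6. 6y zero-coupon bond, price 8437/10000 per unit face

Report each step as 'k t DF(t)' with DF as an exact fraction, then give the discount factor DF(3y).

step 1 [1y] bond c/1=1/80: DF=(807813/800000 − 1/80·(0))/(1+1/80) = 9973/10000 ≈ 0.997300
step 2 [2y] bond c/1=9/100: DF=(116199/100000 − 9/100·(0.997300))/(1+9/100) = 9837/10000 ≈ 0.983700
step 3 [3y] bond c/1=27/400: DF=(4654139/4000000 − 27/400·(0.997300+0.983700))/(1+27/400) = 9647/10000 ≈ 0.964700
step 4 [4y] swap r/1=683/38774: DF=(1 − 683/38774·(0.997300+0.983700+0.964700))/(1+683/38774) = 9317/10000 ≈ 0.931700
step 5 [5y] bond c/1=1/25: DF=(67537/62500 − 1/25·(0.997300+0.983700+0.964700+0.931700))/(1+1/25) = 8899/10000 ≈ 0.889900
step 6 [6y] zero: DF = P = 8437/10000 ≈ 0.843700

1 1 9973/10000
2 2 9837/10000
3 3 9647/10000
4 4 9317/10000
5 5 8899/10000
6 6 8437/10000
DF(3y) = 9647/10000 ≈ 0.964700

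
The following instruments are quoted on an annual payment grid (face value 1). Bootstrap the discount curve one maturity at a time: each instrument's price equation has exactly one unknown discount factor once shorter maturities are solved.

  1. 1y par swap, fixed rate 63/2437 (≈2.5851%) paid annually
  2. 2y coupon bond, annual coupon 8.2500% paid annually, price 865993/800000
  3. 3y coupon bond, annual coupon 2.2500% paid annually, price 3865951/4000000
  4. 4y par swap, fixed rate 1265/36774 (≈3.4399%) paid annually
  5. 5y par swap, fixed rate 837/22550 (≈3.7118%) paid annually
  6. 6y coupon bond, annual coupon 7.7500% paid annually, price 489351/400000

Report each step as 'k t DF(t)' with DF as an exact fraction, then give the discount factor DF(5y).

1 1 2437/2500
2 2 9257/10000
3 3 4517/5000
4 4 1747/2000
5 5 4163/5000
6 6 811/1000
DF(5y) = 4163/5000 ≈ 0.832600

step 1 [1y] swap r/1=63/2437: DF=(1 − 63/2437·(0))/(1+63/2437) = 2437/2500 ≈ 0.974800
step 2 [2y] bond c/1=33/400: DF=(865993/800000 − 33/400·(0.974800))/(1+33/400) = 9257/10000 ≈ 0.925700
step 3 [3y] bond c/1=9/400: DF=(3865951/4000000 − 9/400·(0.974800+0.925700))/(1+9/400) = 4517/5000 ≈ 0.903400
step 4 [4y] swap r/1=1265/36774: DF=(1 − 1265/36774·(0.974800+0.925700+0.903400))/(1+1265/36774) = 1747/2000 ≈ 0.873500
step 5 [5y] swap r/1=837/22550: DF=(1 − 837/22550·(0.974800+0.925700+0.903400+0.873500))/(1+837/22550) = 4163/5000 ≈ 0.832600
step 6 [6y] bond c/1=31/400: DF=(489351/400000 − 31/400·(0.974800+0.925700+0.903400+0.873500+0.832600))/(1+31/400) = 811/1000 ≈ 0.811000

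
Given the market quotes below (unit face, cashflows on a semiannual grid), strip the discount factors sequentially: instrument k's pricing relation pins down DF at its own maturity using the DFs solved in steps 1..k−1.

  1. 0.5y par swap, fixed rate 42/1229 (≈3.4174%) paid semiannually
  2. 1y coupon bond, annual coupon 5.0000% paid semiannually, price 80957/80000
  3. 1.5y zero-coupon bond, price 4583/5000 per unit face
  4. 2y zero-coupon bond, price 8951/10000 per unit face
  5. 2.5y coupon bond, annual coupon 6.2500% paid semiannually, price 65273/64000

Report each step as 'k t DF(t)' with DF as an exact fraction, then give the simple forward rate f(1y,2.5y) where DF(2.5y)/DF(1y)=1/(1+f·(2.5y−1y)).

1 1/2 1229/1250
2 1 9633/10000
3 3/2 4583/5000
4 2 8951/10000
5 5/2 8751/10000
f(1y,2.5y) = ((9633/10000)/(8751/10000) − 1)/(3/2) = 196/2917 ≈ 6.7192%

step 1 [0.5y] swap r/2=21/1229: DF=(1 − 21/1229·(0))/(1+21/1229) = 1229/1250 ≈ 0.983200
step 2 [1y] bond c/2=1/40: DF=(80957/80000 − 1/40·(0.983200))/(1+1/40) = 9633/10000 ≈ 0.963300
step 3 [1.5y] zero: DF = P = 4583/5000 ≈ 0.916600
step 4 [2y] zero: DF = P = 8951/10000 ≈ 0.895100
step 5 [2.5y] bond c/2=1/32: DF=(65273/64000 − 1/32·(0.983200+0.963300+0.916600+0.895100))/(1+1/32) = 8751/10000 ≈ 0.875100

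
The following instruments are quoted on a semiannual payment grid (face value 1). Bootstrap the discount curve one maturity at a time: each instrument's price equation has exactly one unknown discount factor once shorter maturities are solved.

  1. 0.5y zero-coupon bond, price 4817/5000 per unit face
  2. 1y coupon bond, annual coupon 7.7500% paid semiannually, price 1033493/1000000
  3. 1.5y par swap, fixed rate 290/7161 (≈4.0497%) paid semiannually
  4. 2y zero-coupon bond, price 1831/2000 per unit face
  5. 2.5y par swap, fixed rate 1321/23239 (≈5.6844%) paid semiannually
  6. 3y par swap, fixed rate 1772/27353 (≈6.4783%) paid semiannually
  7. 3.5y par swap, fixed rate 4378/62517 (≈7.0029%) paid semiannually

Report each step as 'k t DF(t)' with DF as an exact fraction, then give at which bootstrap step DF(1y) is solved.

step 1 [0.5y] zero: DF = P = 4817/5000 ≈ 0.963400
step 2 [1y] bond c/2=31/800: DF=(1033493/1000000 − 31/800·(0.963400))/(1+31/800) = 959/1000 ≈ 0.959000
step 3 [1.5y] swap r/2=145/7161: DF=(1 − 145/7161·(0.963400+0.959000))/(1+145/7161) = 471/500 ≈ 0.942000
step 4 [2y] zero: DF = P = 1831/2000 ≈ 0.915500
step 5 [2.5y] swap r/2=1321/46478: DF=(1 − 1321/46478·(0.963400+0.959000+0.942000+0.915500))/(1+1321/46478) = 8679/10000 ≈ 0.867900
step 6 [3y] swap r/2=886/27353: DF=(1 − 886/27353·(0.963400+0.959000+0.942000+0.915500+0.867900))/(1+886/27353) = 2057/2500 ≈ 0.822800
step 7 [3.5y] swap r/2=2189/62517: DF=(1 − 2189/62517·(0.963400+0.959000+0.942000+0.915500+0.867900+0.822800))/(1+2189/62517) = 7811/10000 ≈ 0.781100

1 1/2 4817/5000
2 1 959/1000
3 3/2 471/500
4 2 1831/2000
5 5/2 8679/10000
6 3 2057/2500
7 7/2 7811/10000
DF(1y) is solved at step 2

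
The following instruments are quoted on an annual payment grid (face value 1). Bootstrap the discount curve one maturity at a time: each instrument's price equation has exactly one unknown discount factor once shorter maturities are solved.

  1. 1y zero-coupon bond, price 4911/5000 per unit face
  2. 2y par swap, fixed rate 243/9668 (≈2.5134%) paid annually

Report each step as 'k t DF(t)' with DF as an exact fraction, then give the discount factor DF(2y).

1 1 4911/5000
2 2 4757/5000
DF(2y) = 4757/5000 ≈ 0.951400

step 1 [1y] zero: DF = P = 4911/5000 ≈ 0.982200
step 2 [2y] swap r/1=243/9668: DF=(1 − 243/9668·(0.982200))/(1+243/9668) = 4757/5000 ≈ 0.951400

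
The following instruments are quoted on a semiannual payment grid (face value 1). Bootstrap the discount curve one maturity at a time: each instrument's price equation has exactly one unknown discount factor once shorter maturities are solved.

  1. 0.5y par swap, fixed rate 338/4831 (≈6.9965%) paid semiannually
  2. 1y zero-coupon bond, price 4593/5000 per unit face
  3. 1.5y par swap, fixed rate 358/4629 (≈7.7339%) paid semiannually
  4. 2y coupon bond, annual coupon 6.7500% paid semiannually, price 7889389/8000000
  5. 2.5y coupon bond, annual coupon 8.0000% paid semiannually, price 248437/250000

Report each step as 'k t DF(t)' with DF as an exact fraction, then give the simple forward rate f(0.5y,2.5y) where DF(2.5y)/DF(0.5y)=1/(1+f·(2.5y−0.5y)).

step 1 [0.5y] swap r/2=169/4831: DF=(1 − 169/4831·(0))/(1+169/4831) = 4831/5000 ≈ 0.966200
step 2 [1y] zero: DF = P = 4593/5000 ≈ 0.918600
step 3 [1.5y] swap r/2=179/4629: DF=(1 − 179/4629·(0.966200+0.918600))/(1+179/4629) = 4463/5000 ≈ 0.892600
step 4 [2y] bond c/2=27/800: DF=(7889389/8000000 − 27/800·(0.966200+0.918600+0.892600))/(1+27/800) = 8633/10000 ≈ 0.863300
step 5 [2.5y] bond c/2=1/25: DF=(248437/250000 − 1/25·(0.966200+0.918600+0.892600+0.863300))/(1+1/25) = 1631/2000 ≈ 0.815500

1 1/2 4831/5000
2 1 4593/5000
3 3/2 4463/5000
4 2 8633/10000
5 5/2 1631/2000
f(0.5y,2.5y) = ((4831/5000)/(1631/2000) − 1)/(2) = 1507/16310 ≈ 9.2397%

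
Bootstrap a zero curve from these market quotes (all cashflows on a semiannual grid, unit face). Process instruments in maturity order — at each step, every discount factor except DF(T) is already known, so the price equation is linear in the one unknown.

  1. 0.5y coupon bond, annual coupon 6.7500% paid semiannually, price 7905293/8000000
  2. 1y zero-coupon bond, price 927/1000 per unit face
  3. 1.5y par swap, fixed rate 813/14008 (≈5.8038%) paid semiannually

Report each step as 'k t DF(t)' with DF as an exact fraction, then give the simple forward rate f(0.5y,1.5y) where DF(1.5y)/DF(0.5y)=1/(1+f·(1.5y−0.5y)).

step 1 [0.5y] bond c/2=27/800: DF=(7905293/8000000 − 27/800·(0))/(1+27/800) = 9559/10000 ≈ 0.955900
step 2 [1y] zero: DF = P = 927/1000 ≈ 0.927000
step 3 [1.5y] swap r/2=813/28016: DF=(1 − 813/28016·(0.955900+0.927000))/(1+813/28016) = 9187/10000 ≈ 0.918700

1 1/2 9559/10000
2 1 927/1000
3 3/2 9187/10000
f(0.5y,1.5y) = ((9559/10000)/(9187/10000) − 1)/(1) = 372/9187 ≈ 4.0492%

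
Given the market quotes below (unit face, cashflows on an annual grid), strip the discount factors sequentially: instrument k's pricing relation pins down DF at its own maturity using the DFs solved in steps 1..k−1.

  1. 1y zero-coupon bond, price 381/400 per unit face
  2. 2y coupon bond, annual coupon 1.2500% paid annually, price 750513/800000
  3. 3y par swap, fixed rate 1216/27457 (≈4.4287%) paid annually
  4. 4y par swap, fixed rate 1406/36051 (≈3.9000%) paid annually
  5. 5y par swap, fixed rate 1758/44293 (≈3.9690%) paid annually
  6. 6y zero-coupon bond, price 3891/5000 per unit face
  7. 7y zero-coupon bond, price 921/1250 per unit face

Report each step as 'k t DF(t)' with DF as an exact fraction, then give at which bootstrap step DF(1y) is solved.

1 1 381/400
2 2 2287/2500
3 3 549/625
4 4 4297/5000
5 5 4121/5000
6 6 3891/5000
7 7 921/1250
DF(1y) is solved at step 1

step 1 [1y] zero: DF = P = 381/400 ≈ 0.952500
step 2 [2y] bond c/1=1/80: DF=(750513/800000 − 1/80·(0.952500))/(1+1/80) = 2287/2500 ≈ 0.914800
step 3 [3y] swap r/1=1216/27457: DF=(1 − 1216/27457·(0.952500+0.914800))/(1+1216/27457) = 549/625 ≈ 0.878400
step 4 [4y] swap r/1=1406/36051: DF=(1 − 1406/36051·(0.952500+0.914800+0.878400))/(1+1406/36051) = 4297/5000 ≈ 0.859400
step 5 [5y] swap r/1=1758/44293: DF=(1 − 1758/44293·(0.952500+0.914800+0.878400+0.859400))/(1+1758/44293) = 4121/5000 ≈ 0.824200
step 6 [6y] zero: DF = P = 3891/5000 ≈ 0.778200
step 7 [7y] zero: DF = P = 921/1250 ≈ 0.736800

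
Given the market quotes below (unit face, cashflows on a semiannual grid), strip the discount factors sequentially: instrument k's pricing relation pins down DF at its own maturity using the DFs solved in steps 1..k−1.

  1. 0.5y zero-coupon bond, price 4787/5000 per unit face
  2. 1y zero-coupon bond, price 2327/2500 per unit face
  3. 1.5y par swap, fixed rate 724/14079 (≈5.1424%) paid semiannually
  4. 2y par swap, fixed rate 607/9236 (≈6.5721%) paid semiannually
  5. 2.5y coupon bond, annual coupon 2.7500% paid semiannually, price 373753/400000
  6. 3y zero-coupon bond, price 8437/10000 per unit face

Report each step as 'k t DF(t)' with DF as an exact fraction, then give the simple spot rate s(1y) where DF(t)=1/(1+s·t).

1 1/2 4787/5000
2 1 2327/2500
3 3/2 2319/2500
4 2 4393/5000
5 5/2 2179/2500
6 3 8437/10000
s(1y) = (1/(2327/2500) − 1)/(1) = 173/2327 ≈ 7.4345%

step 1 [0.5y] zero: DF = P = 4787/5000 ≈ 0.957400
step 2 [1y] zero: DF = P = 2327/2500 ≈ 0.930800
step 3 [1.5y] swap r/2=362/14079: DF=(1 − 362/14079·(0.957400+0.930800))/(1+362/14079) = 2319/2500 ≈ 0.927600
step 4 [2y] swap r/2=607/18472: DF=(1 − 607/18472·(0.957400+0.930800+0.927600))/(1+607/18472) = 4393/5000 ≈ 0.878600
step 5 [2.5y] bond c/2=11/800: DF=(373753/400000 − 11/800·(0.957400+0.930800+0.927600+0.878600))/(1+11/800) = 2179/2500 ≈ 0.871600
step 6 [3y] zero: DF = P = 8437/10000 ≈ 0.843700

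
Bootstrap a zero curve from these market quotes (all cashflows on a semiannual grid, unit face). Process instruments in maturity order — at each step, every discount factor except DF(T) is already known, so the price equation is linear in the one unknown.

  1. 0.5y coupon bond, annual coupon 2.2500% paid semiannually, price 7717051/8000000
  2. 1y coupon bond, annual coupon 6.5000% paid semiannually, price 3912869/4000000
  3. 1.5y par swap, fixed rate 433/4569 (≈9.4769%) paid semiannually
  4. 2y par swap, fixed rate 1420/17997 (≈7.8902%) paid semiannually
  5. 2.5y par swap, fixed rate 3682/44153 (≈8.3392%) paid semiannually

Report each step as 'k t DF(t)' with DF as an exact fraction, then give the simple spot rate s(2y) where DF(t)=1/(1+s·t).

step 1 [0.5y] bond c/2=9/800: DF=(7717051/8000000 − 9/800·(0))/(1+9/800) = 9539/10000 ≈ 0.953900
step 2 [1y] bond c/2=13/400: DF=(3912869/4000000 − 13/400·(0.953900))/(1+13/400) = 4587/5000 ≈ 0.917400
step 3 [1.5y] swap r/2=433/9138: DF=(1 − 433/9138·(0.953900+0.917400))/(1+433/9138) = 8701/10000 ≈ 0.870100
step 4 [2y] swap r/2=710/17997: DF=(1 − 710/17997·(0.953900+0.917400+0.870100))/(1+710/17997) = 429/500 ≈ 0.858000
step 5 [2.5y] swap r/2=1841/44153: DF=(1 − 1841/44153·(0.953900+0.917400+0.870100+0.858000))/(1+1841/44153) = 8159/10000 ≈ 0.815900

1 1/2 9539/10000
2 1 4587/5000
3 3/2 8701/10000
4 2 429/500
5 5/2 8159/10000
s(2y) = (1/(429/500) − 1)/(2) = 71/858 ≈ 8.2751%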